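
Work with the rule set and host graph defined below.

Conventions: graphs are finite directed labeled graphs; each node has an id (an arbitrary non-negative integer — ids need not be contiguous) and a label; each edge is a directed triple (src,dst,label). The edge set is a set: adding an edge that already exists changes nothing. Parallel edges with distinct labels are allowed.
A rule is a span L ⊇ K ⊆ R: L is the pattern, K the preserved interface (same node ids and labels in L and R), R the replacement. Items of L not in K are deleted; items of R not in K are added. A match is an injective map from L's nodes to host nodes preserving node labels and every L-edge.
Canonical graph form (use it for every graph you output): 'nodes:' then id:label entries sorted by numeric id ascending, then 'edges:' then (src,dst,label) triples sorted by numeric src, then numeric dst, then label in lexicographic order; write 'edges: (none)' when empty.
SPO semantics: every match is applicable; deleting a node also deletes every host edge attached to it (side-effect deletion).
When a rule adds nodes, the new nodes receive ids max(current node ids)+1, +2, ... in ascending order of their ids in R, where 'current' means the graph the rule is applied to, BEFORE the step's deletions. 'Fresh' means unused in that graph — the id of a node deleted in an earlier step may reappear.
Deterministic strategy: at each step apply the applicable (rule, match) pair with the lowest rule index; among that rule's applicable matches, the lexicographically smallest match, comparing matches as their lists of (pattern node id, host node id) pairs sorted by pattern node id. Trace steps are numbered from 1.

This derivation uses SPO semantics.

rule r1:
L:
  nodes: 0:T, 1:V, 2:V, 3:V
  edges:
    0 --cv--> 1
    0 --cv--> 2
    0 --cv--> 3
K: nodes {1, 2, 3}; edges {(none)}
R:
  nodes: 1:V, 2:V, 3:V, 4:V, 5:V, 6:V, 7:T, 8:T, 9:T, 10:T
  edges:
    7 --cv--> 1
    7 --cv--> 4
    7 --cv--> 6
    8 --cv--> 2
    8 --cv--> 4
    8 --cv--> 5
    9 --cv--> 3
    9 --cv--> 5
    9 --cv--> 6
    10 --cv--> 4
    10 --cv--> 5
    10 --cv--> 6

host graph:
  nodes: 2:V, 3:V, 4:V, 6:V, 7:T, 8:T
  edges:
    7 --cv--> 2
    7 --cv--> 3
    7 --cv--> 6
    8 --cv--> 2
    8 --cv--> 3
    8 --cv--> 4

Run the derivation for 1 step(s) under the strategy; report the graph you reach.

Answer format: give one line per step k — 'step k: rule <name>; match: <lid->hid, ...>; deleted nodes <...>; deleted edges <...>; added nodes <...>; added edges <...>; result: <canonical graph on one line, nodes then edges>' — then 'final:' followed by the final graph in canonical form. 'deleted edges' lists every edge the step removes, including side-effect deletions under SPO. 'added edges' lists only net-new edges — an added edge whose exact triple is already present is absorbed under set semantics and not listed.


step 1: rule r1; match: 0->7, 1->2, 2->3, 3->6; deleted nodes 7; deleted edges (7,2,cv); (7,3,cv); (7,6,cv); added nodes 9, 10, 11, 12, 13, 14, 15; added edges (12,2,cv); (12,9,cv); (12,11,cv); (13,3,cv); (13,9,cv); (13,10,cv); (14,6,cv); (14,10,cv); (14,11,cv); (15,9,cv); (15,10,cv); (15,11,cv); result: nodes: 2:V, 3:V, 4:V, 6:V, 8:T, 9:V, 10:V, 11:V, 12:T, 13:T, 14:T, 15:T edges: (8,2,cv); (8,3,cv); (8,4,cv); (12,2,cv); (12,9,cv); (12,11,cv); (13,3,cv); (13,9,cv); (13,10,cv); (14,6,cv); (14,10,cv); (14,11,cv); (15,9,cv); (15,10,cv); (15,11,cv)
final:
nodes: 2:V, 3:V, 4:V, 6:V, 8:T, 9:V, 10:V, 11:V, 12:T, 13:T, 14:T, 15:T
edges: (8,2,cv); (8,3,cv); (8,4,cv); (12,2,cv); (12,9,cv); (12,11,cv); (13,3,cv); (13,9,cv); (13,10,cv); (14,6,cv); (14,10,cv); (14,11,cv); (15,9,cv); (15,10,cv); (15,11,cv)


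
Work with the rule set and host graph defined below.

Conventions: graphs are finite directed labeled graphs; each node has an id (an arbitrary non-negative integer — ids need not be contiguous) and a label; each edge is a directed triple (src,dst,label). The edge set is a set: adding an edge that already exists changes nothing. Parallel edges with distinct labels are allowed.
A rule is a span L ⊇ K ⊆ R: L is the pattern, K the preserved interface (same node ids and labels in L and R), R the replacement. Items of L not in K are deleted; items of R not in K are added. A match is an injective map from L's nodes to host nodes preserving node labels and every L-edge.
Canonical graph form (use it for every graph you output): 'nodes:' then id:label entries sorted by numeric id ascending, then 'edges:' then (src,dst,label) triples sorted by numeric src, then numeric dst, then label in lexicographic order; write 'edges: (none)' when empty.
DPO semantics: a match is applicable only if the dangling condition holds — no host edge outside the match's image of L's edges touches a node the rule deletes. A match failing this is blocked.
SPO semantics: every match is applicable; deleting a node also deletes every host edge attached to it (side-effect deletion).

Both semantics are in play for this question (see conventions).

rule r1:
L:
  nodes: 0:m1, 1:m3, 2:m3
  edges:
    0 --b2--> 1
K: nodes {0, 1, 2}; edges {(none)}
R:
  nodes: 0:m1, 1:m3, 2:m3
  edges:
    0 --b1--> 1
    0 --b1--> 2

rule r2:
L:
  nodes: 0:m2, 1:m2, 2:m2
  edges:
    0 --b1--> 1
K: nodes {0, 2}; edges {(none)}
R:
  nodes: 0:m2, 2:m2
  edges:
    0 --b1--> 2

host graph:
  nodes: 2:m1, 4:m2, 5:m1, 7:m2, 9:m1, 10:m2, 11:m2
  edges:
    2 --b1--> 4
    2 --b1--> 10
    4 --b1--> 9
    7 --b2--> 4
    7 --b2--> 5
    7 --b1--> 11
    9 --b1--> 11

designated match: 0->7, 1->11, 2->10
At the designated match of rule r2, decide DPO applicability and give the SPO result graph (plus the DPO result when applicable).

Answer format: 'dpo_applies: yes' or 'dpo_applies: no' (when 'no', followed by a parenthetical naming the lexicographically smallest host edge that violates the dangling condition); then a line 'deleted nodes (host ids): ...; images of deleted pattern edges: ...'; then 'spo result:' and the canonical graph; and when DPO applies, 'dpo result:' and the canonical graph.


dpo_applies: no
(the rule deletes node 11, which keeps host edge (9,11,b1) outside the match image — the dangling condition fails, DPO blocks; SPO proceeds and side-deletes such edges)
deleted nodes (host ids): 11; images of deleted pattern edges: (7,11,b1)
spo result:
nodes: 2:m1, 4:m2, 5:m1, 7:m2, 9:m1, 10:m2
edges: (2,4,b1); (2,10,b1); (4,9,b1); (7,4,b2); (7,5,b2); (7,10,b1)


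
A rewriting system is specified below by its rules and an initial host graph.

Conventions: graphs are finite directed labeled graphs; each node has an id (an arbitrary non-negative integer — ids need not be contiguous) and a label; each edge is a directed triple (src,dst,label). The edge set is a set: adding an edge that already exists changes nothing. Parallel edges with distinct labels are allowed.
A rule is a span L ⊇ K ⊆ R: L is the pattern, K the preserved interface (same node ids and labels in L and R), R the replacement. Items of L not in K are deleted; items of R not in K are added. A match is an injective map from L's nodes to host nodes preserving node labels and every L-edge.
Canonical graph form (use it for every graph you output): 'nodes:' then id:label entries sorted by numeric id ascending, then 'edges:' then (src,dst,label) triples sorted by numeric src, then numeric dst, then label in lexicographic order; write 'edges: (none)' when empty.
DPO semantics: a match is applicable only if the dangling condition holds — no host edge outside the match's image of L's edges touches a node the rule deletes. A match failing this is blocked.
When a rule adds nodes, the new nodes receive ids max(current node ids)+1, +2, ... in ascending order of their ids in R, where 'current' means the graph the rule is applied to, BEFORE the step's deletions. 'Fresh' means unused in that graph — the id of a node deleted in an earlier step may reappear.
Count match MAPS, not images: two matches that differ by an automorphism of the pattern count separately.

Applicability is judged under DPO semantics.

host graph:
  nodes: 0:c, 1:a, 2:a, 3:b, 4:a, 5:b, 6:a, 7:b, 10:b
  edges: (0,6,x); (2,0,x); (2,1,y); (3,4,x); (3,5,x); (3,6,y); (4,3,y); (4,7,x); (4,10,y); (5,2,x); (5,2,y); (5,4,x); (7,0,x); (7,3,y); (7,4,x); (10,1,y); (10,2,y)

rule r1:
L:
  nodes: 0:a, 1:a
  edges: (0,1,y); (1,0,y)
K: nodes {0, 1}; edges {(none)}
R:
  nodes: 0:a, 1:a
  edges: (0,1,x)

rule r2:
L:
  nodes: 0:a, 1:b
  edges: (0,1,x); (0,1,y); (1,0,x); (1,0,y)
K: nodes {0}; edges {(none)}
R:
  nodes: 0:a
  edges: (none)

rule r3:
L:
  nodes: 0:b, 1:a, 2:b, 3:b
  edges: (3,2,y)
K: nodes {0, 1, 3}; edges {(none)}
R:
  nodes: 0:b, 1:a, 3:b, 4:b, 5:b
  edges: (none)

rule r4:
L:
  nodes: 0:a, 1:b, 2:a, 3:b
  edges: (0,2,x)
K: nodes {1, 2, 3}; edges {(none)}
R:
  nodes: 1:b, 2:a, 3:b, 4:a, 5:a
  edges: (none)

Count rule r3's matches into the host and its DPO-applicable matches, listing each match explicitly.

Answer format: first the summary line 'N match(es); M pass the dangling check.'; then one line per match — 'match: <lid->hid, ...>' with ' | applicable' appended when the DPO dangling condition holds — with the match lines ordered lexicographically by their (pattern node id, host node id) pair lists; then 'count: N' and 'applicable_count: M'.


8 match(es); 0 pass the dangling check.
match: 0->5, 1->1, 2->3, 3->7
match: 0->5, 1->2, 2->3, 3->7
match: 0->5, 1->4, 2->3, 3->7
match: 0->5, 1->6, 2->3, 3->7
match: 0->10, 1->1, 2->3, 3->7
match: 0->10, 1->2, 2->3, 3->7
match: 0->10, 1->4, 2->3, 3->7
match: 0->10, 1->6, 2->3, 3->7
count: 8
applicable_count: 0


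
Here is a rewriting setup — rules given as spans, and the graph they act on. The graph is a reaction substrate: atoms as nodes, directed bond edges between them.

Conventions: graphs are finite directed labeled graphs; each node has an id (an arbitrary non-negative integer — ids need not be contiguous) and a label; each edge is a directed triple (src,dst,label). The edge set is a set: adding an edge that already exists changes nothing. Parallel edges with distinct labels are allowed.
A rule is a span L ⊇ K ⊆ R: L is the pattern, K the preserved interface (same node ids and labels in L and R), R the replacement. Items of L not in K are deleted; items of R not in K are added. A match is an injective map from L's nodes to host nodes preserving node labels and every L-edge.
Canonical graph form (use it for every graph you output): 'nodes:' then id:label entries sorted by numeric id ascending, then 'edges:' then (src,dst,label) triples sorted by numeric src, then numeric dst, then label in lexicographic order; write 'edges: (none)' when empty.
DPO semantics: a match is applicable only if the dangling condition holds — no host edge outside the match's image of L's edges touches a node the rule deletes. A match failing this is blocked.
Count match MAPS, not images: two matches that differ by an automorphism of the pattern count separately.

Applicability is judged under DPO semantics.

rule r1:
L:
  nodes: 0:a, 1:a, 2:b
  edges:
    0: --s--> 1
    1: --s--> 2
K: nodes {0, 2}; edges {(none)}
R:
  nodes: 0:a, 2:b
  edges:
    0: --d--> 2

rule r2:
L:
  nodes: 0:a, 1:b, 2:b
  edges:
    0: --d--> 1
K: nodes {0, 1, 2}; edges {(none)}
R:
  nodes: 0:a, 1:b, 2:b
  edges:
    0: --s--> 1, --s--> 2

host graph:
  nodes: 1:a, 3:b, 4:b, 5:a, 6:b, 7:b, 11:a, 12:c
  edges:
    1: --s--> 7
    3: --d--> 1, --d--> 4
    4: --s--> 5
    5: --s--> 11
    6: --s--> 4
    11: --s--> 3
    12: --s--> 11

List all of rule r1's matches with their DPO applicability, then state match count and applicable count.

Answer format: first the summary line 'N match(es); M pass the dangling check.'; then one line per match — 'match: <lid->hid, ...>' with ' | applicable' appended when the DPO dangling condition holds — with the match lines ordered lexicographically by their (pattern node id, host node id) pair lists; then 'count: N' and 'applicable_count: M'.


1 match(es); 0 pass the dangling check.
match: 0->5, 1->11, 2->3
count: 1
applicable_count: 0


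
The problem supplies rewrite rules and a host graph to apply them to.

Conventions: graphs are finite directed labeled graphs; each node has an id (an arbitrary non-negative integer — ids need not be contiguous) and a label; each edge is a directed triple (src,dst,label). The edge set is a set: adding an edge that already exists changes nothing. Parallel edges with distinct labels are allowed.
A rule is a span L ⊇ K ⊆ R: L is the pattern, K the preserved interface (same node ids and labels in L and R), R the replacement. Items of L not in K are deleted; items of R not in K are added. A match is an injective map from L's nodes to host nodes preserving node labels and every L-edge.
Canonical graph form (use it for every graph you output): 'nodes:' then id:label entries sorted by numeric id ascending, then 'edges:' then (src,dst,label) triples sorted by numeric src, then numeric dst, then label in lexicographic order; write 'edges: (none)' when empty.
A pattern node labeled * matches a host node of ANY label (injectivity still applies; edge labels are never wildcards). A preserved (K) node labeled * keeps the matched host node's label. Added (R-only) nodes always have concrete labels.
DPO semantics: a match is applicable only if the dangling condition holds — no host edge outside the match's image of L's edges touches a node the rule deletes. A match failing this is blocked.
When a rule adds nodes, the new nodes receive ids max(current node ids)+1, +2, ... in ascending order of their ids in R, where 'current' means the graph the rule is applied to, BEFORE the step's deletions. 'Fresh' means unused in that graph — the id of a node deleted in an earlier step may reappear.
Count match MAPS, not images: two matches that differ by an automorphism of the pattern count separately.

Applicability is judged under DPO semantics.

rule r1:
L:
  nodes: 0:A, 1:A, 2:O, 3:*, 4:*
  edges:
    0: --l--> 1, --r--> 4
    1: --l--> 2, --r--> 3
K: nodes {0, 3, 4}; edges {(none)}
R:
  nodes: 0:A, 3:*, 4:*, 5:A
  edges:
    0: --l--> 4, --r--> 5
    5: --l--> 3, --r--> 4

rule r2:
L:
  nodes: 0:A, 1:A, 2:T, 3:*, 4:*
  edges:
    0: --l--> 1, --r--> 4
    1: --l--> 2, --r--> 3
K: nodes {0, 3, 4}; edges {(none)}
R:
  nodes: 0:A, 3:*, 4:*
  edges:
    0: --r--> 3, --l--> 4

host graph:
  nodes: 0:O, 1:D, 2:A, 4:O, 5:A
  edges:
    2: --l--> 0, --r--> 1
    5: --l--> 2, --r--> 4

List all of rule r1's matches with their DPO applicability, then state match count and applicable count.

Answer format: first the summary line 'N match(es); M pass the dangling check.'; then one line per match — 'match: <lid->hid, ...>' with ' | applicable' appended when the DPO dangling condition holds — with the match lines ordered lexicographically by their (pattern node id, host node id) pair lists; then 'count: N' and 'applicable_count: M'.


1 match(es); 1 pass the dangling check.
match: 0->5, 1->2, 2->0, 3->1, 4->4 | applicable
count: 1
applicable_count: 1


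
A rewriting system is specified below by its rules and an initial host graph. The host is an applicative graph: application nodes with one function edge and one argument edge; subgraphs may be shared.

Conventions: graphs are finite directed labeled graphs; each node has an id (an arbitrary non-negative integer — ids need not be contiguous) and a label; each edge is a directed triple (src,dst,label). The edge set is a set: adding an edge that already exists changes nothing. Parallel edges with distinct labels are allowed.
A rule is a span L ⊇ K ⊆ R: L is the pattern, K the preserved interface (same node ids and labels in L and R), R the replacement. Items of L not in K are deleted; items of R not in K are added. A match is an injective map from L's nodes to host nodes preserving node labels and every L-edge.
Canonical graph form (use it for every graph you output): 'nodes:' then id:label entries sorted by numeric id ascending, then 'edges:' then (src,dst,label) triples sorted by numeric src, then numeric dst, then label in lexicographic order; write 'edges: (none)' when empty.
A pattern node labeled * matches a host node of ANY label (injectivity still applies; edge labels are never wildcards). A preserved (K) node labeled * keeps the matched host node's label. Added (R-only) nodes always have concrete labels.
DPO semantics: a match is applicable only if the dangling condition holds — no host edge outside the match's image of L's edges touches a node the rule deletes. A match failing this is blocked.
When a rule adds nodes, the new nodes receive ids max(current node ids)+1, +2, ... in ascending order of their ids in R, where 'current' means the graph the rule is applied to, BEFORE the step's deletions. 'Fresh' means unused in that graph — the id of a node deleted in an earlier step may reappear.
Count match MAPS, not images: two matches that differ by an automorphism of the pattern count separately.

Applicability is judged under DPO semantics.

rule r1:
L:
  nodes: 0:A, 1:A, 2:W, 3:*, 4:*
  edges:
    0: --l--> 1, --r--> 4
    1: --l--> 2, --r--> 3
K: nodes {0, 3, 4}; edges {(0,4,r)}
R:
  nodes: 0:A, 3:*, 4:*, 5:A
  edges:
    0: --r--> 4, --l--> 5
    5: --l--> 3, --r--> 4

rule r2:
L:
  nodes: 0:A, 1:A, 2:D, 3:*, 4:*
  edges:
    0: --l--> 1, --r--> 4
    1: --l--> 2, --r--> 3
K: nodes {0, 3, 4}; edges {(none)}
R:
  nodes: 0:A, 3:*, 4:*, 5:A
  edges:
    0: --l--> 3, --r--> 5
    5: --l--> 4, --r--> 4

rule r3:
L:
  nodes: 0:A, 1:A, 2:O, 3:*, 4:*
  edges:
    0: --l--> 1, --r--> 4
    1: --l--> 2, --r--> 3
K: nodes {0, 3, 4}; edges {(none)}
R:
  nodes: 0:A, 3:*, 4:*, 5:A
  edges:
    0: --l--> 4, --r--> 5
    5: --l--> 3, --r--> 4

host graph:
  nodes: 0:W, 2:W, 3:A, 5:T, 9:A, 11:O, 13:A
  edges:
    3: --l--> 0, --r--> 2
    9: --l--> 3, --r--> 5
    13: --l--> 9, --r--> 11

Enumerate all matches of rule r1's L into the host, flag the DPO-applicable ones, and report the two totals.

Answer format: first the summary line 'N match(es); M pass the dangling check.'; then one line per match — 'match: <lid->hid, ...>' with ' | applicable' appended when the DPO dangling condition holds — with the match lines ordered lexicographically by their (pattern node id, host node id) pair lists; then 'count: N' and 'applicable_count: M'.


1 match(es); 1 pass the dangling check.
match: 0->9, 1->3, 2->0, 3->2, 4->5 | applicable
count: 1
applicable_count: 1


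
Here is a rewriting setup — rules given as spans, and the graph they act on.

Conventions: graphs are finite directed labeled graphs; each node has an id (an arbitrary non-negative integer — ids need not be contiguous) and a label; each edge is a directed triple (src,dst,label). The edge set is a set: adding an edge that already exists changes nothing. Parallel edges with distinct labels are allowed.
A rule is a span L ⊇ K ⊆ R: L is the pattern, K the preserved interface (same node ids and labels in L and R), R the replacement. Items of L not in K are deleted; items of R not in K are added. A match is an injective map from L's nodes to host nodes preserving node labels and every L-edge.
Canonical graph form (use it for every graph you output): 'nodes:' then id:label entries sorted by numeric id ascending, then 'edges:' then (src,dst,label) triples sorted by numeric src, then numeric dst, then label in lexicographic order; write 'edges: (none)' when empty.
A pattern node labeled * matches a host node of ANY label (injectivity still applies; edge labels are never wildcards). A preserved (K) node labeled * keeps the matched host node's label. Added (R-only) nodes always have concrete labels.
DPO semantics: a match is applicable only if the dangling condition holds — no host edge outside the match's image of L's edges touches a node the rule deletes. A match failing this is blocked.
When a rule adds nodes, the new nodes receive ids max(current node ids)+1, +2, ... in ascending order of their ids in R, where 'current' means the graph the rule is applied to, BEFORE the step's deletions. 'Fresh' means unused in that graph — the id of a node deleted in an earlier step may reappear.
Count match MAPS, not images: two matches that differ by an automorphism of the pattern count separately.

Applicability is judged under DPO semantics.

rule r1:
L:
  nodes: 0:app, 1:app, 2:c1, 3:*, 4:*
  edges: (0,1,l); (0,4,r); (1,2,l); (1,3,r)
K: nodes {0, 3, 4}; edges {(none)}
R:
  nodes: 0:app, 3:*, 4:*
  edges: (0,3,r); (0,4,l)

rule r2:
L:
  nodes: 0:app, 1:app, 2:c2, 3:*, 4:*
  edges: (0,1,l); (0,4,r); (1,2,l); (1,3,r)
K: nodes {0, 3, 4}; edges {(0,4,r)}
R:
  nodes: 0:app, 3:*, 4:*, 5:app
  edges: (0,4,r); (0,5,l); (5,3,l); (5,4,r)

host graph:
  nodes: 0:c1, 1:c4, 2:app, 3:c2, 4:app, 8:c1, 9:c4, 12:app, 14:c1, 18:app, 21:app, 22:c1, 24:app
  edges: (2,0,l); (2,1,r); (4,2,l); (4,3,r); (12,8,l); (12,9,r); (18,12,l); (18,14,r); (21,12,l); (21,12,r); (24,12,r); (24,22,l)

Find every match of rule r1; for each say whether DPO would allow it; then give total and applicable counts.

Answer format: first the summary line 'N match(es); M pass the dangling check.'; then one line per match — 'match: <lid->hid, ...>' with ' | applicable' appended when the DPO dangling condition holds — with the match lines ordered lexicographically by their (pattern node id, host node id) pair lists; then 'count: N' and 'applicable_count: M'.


2 match(es); 1 pass the dangling check.
match: 0->4, 1->2, 2->0, 3->1, 4->3 | applicable
match: 0->18, 1->12, 2->8, 3->9, 4->14
count: 2
applicable_count: 1


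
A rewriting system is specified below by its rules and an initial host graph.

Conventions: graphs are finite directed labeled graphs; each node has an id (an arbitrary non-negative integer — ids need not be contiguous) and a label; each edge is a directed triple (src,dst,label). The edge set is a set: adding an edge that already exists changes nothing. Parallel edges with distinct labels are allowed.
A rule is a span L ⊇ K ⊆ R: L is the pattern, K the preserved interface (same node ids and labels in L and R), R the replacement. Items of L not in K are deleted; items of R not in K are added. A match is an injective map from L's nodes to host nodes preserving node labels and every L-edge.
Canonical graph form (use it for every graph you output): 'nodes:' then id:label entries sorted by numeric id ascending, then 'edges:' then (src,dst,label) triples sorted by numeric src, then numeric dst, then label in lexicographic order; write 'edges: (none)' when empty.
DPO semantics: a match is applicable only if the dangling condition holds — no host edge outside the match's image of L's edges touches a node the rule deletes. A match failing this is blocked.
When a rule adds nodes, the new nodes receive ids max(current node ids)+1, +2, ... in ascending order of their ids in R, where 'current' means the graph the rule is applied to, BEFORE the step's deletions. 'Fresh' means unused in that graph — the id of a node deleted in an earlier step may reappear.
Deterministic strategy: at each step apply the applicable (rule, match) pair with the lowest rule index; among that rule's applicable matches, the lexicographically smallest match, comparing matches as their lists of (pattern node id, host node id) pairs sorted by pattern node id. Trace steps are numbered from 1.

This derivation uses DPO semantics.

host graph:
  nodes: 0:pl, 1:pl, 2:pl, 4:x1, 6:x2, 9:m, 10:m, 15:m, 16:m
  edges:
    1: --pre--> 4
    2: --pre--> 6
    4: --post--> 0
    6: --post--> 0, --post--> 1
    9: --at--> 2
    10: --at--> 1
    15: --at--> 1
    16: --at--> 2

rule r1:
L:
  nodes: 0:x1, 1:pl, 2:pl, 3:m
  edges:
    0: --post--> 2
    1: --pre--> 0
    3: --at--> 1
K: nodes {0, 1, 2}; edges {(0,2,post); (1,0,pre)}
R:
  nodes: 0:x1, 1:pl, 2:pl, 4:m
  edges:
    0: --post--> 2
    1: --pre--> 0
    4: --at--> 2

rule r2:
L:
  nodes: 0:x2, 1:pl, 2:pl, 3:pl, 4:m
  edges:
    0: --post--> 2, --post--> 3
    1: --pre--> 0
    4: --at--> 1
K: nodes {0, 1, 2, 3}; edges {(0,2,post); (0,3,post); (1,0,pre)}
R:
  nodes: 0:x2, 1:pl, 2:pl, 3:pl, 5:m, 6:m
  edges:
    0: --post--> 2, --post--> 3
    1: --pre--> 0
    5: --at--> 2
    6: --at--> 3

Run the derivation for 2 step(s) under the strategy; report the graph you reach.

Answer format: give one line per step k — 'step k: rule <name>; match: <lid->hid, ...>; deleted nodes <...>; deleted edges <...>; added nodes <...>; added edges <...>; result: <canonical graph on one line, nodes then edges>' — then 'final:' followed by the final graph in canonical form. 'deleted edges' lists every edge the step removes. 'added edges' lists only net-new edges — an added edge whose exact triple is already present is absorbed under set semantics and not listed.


step 1: rule r1; match: 0->4, 1->1, 2->0, 3->10; deleted nodes 10; deleted edges (10,1,at); added nodes 17; added edges (17,0,at); result: nodes: 0:pl, 1:pl, 2:pl, 4:x1, 6:x2, 9:m, 15:m, 16:m, 17:m edges: (1,4,pre); (2,6,pre); (4,0,post); (6,0,post); (6,1,post); (9,2,at); (15,1,at); (16,2,at); (17,0,at)
step 2: rule r1; match: 0->4, 1->1, 2->0, 3->15; deleted nodes 15; deleted edges (15,1,at); added nodes 18; added edges (18,0,at); result: nodes: 0:pl, 1:pl, 2:pl, 4:x1, 6:x2, 9:m, 16:m, 17:m, 18:m edges: (1,4,pre); (2,6,pre); (4,0,post); (6,0,post); (6,1,post); (9,2,at); (16,2,at); (17,0,at); (18,0,at)
final:
nodes: 0:pl, 1:pl, 2:pl, 4:x1, 6:x2, 9:m, 16:m, 17:m, 18:m
edges: (1,4,pre); (2,6,pre); (4,0,post); (6,0,post); (6,1,post); (9,2,at); (16,2,at); (17,0,at); (18,0,at)


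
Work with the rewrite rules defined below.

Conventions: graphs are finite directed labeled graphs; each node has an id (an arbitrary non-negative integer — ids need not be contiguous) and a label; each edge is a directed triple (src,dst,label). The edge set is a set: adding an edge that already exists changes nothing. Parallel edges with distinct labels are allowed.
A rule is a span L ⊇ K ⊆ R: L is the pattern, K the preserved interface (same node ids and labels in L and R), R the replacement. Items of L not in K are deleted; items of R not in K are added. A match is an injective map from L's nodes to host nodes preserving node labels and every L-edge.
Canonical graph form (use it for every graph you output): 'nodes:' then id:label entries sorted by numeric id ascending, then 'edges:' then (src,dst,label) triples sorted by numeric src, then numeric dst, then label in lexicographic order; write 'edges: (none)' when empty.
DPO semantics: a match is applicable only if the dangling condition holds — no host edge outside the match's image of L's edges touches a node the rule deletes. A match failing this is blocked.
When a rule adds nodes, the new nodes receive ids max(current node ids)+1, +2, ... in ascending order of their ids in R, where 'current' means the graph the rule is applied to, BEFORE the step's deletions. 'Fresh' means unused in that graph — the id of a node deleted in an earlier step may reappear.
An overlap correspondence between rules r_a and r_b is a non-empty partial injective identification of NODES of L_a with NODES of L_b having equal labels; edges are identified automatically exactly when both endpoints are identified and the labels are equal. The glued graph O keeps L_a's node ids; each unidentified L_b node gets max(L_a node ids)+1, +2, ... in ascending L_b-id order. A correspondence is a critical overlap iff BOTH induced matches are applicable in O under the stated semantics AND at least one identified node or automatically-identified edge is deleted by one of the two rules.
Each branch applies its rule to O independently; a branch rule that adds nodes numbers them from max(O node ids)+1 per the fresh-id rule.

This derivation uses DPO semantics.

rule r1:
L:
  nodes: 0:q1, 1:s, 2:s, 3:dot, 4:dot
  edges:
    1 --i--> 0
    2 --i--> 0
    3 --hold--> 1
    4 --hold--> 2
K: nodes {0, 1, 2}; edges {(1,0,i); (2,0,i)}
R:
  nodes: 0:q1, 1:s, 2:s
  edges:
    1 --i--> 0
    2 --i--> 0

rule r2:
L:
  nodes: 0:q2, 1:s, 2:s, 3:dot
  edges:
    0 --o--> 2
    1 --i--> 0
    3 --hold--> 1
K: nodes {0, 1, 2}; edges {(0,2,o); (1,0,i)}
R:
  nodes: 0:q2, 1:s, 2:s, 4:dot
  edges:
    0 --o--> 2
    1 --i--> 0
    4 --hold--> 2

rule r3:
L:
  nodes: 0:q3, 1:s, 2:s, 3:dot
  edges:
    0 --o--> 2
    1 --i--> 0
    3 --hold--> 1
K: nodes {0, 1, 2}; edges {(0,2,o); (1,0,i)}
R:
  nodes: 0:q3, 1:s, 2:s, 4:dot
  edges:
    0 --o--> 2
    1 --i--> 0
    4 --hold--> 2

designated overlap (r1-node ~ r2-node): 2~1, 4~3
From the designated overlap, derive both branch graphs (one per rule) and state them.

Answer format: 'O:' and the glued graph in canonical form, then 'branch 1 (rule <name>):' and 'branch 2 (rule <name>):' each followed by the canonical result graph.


O:
nodes: 0:q1, 1:s, 2:s, 3:dot, 4:dot, 5:q2, 6:s
edges: (1,0,i); (2,0,i); (2,5,i); (3,1,hold); (4,2,hold); (5,6,o)
branch 1 (rule r1):
nodes: 0:q1, 1:s, 2:s, 5:q2, 6:s
edges: (1,0,i); (2,0,i); (2,5,i); (5,6,o)
branch 2 (rule r2):
nodes: 0:q1, 1:s, 2:s, 3:dot, 5:q2, 6:s, 7:dot
edges: (1,0,i); (2,0,i); (2,5,i); (3,1,hold); (5,6,o); (7,6,hold)


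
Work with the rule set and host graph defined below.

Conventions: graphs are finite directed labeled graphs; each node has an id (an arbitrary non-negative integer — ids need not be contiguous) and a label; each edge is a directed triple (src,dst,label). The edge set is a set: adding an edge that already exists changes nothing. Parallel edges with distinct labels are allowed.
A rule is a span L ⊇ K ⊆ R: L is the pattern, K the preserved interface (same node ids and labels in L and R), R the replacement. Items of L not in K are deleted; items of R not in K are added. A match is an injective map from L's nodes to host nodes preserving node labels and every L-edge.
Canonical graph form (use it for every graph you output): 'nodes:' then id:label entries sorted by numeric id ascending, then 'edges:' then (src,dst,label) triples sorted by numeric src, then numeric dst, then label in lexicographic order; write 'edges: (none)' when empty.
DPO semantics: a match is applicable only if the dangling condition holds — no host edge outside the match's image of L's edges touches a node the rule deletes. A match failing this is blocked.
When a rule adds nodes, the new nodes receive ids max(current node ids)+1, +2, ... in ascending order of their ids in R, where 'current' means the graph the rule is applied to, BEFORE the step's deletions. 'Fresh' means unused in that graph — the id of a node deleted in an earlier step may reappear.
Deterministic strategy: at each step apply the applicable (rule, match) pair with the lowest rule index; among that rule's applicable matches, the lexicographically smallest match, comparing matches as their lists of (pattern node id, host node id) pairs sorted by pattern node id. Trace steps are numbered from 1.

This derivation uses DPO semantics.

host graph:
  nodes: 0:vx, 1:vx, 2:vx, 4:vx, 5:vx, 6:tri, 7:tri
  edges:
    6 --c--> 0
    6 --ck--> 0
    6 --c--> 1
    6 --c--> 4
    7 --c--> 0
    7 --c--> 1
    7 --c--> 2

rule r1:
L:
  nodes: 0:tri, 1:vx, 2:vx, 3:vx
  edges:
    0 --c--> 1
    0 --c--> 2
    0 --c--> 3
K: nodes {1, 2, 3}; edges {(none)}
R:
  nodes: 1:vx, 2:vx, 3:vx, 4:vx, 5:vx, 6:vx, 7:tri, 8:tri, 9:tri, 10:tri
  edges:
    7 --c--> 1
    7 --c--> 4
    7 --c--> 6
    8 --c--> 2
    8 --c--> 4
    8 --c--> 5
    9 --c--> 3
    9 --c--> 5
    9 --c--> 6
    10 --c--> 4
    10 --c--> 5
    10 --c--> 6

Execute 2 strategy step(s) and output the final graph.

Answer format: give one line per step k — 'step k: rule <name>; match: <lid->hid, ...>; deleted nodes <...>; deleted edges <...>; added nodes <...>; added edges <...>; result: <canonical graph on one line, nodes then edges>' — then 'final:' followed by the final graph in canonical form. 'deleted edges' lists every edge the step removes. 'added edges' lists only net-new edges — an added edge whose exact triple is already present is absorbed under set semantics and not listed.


step 1: rule r1; match: 0->7, 1->0, 2->1, 3->2; deleted nodes 7; deleted edges (7,0,c); (7,1,c); (7,2,c); added nodes 8, 9, 10, 11, 12, 13, 14; added edges (11,0,c); (11,8,c); (11,10,c); (12,1,c); (12,8,c); (12,9,c); (13,2,c); (13,9,c); (13,10,c); (14,8,c); (14,9,c); (14,10,c); result: nodes: 0:vx, 1:vx, 2:vx, 4:vx, 5:vx, 6:tri, 8:vx, 9:vx, 10:vx, 11:tri, 12:tri, 13:tri, 14:tri edges: (6,0,c); (6,0,ck); (6,1,c); (6,4,c); (11,0,c); (11,8,c); (11,10,c); (12,1,c); (12,8,c); (12,9,c); (13,2,c); (13,9,c); (13,10,c); (14,8,c); (14,9,c); (14,10,c)
step 2: rule r1; match: 0->11, 1->0, 2->8, 3->10; deleted nodes 11; deleted edges (11,0,c); (11,8,c); (11,10,c); added nodes 15, 16, 17, 18, 19, 20, 21; added edges (18,0,c); (18,15,c); (18,17,c); (19,8,c); (19,15,c); (19,16,c); (20,10,c); (20,16,c); (20,17,c); (21,15,c); (21,16,c); (21,17,c); result: nodes: 0:vx, 1:vx, 2:vx, 4:vx, 5:vx, 6:tri, 8:vx, 9:vx, 10:vx, 12:tri, 13:tri, 14:tri, 15:vx, 16:vx, 17:vx, 18:tri, 19:tri, 20:tri, 21:tri edges: (6,0,c); (6,0,ck); (6,1,c); (6,4,c); (12,1,c); (12,8,c); (12,9,c); (13,2,c); (13,9,c); (13,10,c); (14,8,c); (14,9,c); (14,10,c); (18,0,c); (18,15,c); (18,17,c); (19,8,c); (19,15,c); (19,16,c); (20,10,c); (20,16,c); (20,17,c); (21,15,c); (21,16,c); (21,17,c)
final:
nodes: 0:vx, 1:vx, 2:vx, 4:vx, 5:vx, 6:tri, 8:vx, 9:vx, 10:vx, 12:tri, 13:tri, 14:tri, 15:vx, 16:vx, 17:vx, 18:tri, 19:tri, 20:tri, 21:tri
edges: (6,0,c); (6,0,ck); (6,1,c); (6,4,c); (12,1,c); (12,8,c); (12,9,c); (13,2,c); (13,9,c); (13,10,c); (14,8,c); (14,9,c); (14,10,c); (18,0,c); (18,15,c); (18,17,c); (19,8,c); (19,15,c); (19,16,c); (20,10,c); (20,16,c); (20,17,c); (21,15,c); (21,16,c); (21,17,c)


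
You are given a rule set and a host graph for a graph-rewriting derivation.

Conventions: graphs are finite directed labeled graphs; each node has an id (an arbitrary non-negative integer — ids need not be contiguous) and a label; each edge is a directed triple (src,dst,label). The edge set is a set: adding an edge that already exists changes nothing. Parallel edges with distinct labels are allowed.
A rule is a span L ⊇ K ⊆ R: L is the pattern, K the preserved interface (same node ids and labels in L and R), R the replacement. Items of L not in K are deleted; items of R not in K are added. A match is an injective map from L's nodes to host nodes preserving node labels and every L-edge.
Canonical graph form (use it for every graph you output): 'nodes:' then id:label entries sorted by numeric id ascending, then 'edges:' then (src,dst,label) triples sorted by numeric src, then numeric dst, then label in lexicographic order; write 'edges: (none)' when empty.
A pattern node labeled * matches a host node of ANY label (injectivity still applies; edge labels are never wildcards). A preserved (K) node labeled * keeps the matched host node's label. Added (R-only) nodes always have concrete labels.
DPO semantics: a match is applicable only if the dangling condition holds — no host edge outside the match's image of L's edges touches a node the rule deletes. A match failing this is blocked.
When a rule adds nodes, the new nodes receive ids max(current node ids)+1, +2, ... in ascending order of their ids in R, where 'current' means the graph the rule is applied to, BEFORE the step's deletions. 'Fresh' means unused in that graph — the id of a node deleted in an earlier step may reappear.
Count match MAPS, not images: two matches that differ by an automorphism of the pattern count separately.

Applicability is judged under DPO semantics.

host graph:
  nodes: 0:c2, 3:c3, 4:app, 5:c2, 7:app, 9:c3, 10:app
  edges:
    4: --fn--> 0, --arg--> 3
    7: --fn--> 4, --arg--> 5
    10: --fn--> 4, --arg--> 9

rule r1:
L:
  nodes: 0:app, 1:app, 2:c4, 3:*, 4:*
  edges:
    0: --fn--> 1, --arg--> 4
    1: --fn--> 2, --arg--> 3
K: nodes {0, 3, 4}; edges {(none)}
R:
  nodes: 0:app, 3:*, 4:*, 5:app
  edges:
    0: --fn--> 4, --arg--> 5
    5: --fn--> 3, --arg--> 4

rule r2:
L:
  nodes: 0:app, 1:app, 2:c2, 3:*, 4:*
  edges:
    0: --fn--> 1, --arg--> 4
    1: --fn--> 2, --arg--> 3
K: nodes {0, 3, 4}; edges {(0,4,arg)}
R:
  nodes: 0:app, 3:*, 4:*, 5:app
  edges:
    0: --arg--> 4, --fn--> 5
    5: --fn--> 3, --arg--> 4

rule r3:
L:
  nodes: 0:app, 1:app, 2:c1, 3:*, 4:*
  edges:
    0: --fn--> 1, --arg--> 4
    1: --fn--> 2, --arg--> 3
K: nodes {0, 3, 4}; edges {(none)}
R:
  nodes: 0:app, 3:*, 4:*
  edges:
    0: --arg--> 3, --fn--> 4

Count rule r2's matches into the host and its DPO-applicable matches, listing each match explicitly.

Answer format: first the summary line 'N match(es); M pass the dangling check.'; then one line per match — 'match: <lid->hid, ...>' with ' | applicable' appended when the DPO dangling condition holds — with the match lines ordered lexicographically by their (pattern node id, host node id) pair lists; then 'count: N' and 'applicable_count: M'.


2 match(es); 0 pass the dangling check.
match: 0->7, 1->4, 2->0, 3->3, 4->5
match: 0->10, 1->4, 2->0, 3->3, 4->9
count: 2
applicable_count: 0


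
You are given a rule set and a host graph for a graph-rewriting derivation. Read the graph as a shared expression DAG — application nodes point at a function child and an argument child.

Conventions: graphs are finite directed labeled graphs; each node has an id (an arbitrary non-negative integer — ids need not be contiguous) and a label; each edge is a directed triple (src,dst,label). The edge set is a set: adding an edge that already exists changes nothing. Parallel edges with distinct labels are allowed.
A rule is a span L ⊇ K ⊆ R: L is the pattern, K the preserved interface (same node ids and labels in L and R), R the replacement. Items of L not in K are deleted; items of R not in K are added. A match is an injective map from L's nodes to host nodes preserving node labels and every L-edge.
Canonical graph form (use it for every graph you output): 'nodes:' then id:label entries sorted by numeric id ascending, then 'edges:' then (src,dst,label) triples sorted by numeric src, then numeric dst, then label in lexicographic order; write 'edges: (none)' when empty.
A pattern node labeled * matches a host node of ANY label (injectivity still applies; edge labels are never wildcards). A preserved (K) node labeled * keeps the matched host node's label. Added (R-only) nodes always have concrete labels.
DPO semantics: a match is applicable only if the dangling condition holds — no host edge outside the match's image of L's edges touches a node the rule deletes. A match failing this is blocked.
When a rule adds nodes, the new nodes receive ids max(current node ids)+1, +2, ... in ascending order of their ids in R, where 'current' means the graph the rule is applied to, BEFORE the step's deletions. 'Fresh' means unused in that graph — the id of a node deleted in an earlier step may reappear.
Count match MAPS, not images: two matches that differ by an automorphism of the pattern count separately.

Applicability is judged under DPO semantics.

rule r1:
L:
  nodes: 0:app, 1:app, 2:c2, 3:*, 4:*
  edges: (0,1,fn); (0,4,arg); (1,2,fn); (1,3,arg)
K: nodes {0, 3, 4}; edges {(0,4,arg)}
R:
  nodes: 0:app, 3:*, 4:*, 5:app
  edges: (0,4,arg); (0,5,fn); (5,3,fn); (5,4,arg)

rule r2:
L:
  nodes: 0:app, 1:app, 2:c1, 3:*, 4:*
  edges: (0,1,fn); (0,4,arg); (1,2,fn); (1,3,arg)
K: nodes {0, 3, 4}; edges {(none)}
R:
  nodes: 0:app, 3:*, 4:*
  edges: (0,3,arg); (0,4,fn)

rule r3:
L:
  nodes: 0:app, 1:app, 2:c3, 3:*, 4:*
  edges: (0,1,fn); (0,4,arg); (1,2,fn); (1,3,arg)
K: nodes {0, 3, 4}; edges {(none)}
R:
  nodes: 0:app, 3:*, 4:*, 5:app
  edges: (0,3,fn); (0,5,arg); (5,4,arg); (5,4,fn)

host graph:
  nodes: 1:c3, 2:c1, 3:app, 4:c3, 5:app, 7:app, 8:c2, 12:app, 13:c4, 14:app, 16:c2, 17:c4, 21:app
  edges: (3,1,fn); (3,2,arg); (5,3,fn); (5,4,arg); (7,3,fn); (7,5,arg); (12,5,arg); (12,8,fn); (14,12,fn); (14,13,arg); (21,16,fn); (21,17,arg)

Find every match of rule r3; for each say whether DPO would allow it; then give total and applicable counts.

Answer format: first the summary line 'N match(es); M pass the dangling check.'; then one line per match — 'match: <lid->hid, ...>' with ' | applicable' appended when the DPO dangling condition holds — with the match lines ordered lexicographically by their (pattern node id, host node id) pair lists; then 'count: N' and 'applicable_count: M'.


2 match(es); 0 pass the dangling check.
match: 0->5, 1->3, 2->1, 3->2, 4->4
match: 0->7, 1->3, 2->1, 3->2, 4->5
count: 2
applicable_count: 0


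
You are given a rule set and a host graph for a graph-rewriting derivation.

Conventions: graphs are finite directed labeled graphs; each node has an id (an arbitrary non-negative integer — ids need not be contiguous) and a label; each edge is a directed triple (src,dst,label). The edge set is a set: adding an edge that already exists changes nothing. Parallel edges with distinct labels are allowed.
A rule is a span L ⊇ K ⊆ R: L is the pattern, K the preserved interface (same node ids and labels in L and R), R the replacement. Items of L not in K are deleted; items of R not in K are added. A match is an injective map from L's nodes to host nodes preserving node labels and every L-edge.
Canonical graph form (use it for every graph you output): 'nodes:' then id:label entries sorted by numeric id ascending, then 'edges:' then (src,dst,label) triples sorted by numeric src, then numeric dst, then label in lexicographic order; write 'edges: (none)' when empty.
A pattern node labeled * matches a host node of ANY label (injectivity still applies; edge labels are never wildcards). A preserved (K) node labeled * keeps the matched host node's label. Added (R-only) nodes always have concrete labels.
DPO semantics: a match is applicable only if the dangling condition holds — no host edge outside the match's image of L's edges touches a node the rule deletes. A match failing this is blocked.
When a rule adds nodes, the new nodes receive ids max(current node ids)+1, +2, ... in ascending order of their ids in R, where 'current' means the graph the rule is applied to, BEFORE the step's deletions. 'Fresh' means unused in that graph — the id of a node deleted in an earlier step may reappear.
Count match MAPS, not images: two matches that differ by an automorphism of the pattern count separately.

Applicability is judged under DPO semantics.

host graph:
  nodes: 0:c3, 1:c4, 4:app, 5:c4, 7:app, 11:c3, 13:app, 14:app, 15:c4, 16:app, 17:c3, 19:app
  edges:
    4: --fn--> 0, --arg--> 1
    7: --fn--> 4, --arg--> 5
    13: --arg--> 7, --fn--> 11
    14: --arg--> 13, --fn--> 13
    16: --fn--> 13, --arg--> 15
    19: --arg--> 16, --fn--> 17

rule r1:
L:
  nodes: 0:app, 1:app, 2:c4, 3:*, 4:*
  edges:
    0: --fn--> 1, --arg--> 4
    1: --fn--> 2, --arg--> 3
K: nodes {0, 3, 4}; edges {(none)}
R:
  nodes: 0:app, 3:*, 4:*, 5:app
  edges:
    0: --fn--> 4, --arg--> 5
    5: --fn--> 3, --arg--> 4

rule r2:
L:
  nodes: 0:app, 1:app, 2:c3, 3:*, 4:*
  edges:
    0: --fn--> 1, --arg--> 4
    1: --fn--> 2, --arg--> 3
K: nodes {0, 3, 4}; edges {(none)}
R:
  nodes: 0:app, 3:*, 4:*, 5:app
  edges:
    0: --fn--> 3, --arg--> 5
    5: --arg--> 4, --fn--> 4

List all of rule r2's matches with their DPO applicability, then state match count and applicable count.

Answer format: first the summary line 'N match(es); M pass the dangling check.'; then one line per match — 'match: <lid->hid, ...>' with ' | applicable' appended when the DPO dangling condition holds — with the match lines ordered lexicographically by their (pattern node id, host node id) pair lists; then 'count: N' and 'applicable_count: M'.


2 match(es); 1 pass the dangling check.
match: 0->7, 1->4, 2->0, 3->1, 4->5 | applicable
match: 0->16, 1->13, 2->11, 3->7, 4->15
count: 2
applicable_count: 1
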